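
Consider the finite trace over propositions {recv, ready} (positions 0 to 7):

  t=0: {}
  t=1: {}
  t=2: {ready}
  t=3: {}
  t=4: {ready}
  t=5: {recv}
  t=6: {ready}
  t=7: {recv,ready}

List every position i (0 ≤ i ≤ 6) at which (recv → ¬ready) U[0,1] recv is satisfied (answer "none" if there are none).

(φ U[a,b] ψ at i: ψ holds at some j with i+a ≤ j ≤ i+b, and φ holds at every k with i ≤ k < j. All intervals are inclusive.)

4, 5, 6

Evaluate at each i in [0,6]:
  i=0: ✗ (no rhs in [0,1])
  i=1: ✗ (no rhs in [1,2])
  i=2: ✗ (no rhs in [2,3])
  i=3: ✗ (no rhs in [3,4])
  i=4: ✓ (rhs at j=5; lhs holds on [4,4])
  i=5: ✓ (rhs at j=5)
  i=6: ✓ (rhs at j=7; lhs holds on [6,6])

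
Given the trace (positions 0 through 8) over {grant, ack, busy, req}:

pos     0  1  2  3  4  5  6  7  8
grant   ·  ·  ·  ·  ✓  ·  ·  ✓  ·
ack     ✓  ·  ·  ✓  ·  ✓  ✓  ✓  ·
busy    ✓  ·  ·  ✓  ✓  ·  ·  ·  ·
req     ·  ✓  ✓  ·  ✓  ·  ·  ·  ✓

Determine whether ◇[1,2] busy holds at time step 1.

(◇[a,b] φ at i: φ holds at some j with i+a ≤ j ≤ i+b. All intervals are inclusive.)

Holds

Check busy at each j in [2,3]:
  j=2: false
  j=3: true
Found at j=3 → formula holds.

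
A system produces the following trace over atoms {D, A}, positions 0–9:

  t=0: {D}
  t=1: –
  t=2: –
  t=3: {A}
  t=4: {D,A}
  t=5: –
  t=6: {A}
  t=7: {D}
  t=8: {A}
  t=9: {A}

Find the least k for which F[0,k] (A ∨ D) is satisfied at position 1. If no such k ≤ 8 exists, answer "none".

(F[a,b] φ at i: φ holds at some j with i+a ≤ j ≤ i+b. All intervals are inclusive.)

2

Scan j = 1,2,… for (A ∨ D):
  j=1: fails
  j=2: fails
  j=3: holds
First hit at j=3, so smallest k = 3-1 = 2.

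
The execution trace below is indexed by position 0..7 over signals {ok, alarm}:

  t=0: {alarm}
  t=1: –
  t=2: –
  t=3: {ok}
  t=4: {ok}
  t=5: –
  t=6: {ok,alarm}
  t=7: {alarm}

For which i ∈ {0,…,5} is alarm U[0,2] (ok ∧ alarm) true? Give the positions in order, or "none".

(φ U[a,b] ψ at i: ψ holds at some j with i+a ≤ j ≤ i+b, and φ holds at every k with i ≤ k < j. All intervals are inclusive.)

Evaluate at each i in [0,5]:
  i=0: ✗ (no rhs in [0,2])
  i=1: ✗ (no rhs in [1,3])
  i=2: ✗ (no rhs in [2,4])
  i=3: ✗ (no rhs in [3,5])
  i=4: ✗ (lhs fails at k=4 before rhs at j=6)
  i=5: ✗ (lhs fails at k=5 before rhs at j=6)

none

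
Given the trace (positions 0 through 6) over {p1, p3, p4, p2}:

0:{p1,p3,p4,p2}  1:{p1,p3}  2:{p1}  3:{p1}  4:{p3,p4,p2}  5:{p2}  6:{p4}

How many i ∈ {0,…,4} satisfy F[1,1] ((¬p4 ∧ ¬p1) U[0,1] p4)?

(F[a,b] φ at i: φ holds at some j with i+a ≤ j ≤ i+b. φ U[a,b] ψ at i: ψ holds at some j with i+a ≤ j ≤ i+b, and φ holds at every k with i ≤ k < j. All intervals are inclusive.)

2

Evaluate at each i in [0,4]:
  i=0: ✗ (none in [1,1])
  i=1: ✗ (none in [2,2])
  i=2: ✗ (none in [3,3])
  i=3: ✓ (witness j=4)
  i=4: ✓ (witness j=5)
Positions where it holds: {3, 4} → 2.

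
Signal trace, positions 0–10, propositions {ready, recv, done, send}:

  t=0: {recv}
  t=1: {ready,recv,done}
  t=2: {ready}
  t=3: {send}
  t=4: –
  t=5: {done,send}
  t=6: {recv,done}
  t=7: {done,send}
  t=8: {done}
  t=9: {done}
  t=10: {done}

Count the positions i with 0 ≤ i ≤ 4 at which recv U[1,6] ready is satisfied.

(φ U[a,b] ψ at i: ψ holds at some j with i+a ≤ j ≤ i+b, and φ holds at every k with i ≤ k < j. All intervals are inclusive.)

2

Evaluate at each i in [0,4]:
  i=0: ✓ (rhs at j=1; lhs holds on [0,0])
  i=1: ✓ (rhs at j=2; lhs holds on [1,1])
  i=2: ✗ (no rhs in [3,8])
  i=3: ✗ (no rhs in [4,9])
  i=4: ✗ (no rhs in [5,10])
Positions where it holds: {0, 1} → 2.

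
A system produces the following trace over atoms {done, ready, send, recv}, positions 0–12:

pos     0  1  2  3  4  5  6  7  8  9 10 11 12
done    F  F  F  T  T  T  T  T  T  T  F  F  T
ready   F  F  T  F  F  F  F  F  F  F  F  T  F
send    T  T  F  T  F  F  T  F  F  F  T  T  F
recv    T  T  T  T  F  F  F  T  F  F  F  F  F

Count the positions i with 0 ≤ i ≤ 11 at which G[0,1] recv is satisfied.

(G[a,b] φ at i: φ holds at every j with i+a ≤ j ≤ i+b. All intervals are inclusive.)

3

Evaluate at each i in [0,11]:
  i=0: ✓ (all of [0,1])
  i=1: ✓ (all of [1,2])
  i=2: ✓ (all of [2,3])
  i=3: ✗ (fails at j=4)
  i=4: ✗ (fails at j=4)
  i=5: ✗ (fails at j=5)
  i=6: ✗ (fails at j=6)
  i=7: ✗ (fails at j=8)
  i=8: ✗ (fails at j=8)
  i=9: ✗ (fails at j=9)
  i=10: ✗ (fails at j=10)
  i=11: ✗ (fails at j=11)
Positions where it holds: {0, 1, 2} → 3.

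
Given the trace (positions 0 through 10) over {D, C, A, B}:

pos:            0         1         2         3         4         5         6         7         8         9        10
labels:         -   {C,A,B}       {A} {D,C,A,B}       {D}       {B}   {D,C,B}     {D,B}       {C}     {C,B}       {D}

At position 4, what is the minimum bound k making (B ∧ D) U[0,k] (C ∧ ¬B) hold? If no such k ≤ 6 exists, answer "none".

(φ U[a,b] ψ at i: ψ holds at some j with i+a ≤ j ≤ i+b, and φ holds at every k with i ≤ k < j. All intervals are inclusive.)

Need earliest j ≥ 4 with (C ∧ ¬B), and (B ∧ D) at every k in [4,j-1].
  j=4: rhs fails.
  j=5: rhs fails.
  j=6: rhs fails.
  j=7: rhs fails.
  j=8: rhs holds but lhs fails at k=4.
  j=9: rhs fails.
  j=10: rhs fails.
No witness within the range → none.

none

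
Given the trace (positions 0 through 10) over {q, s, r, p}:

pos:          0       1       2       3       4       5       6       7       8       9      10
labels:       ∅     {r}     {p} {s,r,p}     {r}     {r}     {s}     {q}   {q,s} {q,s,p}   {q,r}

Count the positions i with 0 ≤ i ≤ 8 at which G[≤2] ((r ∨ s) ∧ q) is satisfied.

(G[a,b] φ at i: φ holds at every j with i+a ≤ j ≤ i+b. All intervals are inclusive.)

1

Evaluate at each i in [0,8]:
  i=0: ✗ (fails at j=0)
  i=1: ✗ (fails at j=1)
  i=2: ✗ (fails at j=2)
  i=3: ✗ (fails at j=3)
  i=4: ✗ (fails at j=4)
  i=5: ✗ (fails at j=5)
  i=6: ✗ (fails at j=6)
  i=7: ✗ (fails at j=7)
  i=8: ✓ (all of [8,10])
Positions where it holds: {8} → 1.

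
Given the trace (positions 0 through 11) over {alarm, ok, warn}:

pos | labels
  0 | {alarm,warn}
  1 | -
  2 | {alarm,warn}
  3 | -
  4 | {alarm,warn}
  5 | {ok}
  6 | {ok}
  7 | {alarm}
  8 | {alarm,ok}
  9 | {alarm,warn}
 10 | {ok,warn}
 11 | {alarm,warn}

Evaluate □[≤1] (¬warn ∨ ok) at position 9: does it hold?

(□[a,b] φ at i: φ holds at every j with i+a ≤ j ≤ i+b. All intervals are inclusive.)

Check (¬warn ∨ ok) at every j in [9,10]:
  j=9: false
  j=10: true
Fails at j=9 → formula fails.

Does not hold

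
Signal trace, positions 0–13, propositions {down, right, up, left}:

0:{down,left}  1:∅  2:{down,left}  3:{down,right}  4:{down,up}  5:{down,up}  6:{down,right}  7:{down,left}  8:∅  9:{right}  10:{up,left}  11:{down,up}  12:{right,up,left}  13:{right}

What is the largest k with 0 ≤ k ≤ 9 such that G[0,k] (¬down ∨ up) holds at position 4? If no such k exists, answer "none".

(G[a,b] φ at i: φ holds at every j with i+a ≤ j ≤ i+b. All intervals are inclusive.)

1

(¬down ∨ up) must hold from j=4 onward; find where it first fails.
  j=4: holds
  j=5: holds
  j=6: fails
Holds on [4,5], so largest k = 1.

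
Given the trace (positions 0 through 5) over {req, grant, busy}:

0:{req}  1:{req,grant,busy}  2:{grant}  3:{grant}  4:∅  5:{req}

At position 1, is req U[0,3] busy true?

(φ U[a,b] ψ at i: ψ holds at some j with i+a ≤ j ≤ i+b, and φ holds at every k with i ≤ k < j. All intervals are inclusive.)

Holds

Need some j in [1,4] with busy, and req at every k in [1,j-1].
  j=1: busy holds; no prefix to check → satisfied.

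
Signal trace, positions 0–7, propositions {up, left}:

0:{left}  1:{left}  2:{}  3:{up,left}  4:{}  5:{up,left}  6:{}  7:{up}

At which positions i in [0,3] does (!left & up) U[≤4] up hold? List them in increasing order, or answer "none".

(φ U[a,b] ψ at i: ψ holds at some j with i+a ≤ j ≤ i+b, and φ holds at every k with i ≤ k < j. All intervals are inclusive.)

Evaluate at each i in [0,3]:
  i=0: ✗ (lhs fails at k=0 before rhs at j=3)
  i=1: ✗ (lhs fails at k=1 before rhs at j=3)
  i=2: ✗ (lhs fails at k=2 before rhs at j=3)
  i=3: ✓ (rhs at j=3)

3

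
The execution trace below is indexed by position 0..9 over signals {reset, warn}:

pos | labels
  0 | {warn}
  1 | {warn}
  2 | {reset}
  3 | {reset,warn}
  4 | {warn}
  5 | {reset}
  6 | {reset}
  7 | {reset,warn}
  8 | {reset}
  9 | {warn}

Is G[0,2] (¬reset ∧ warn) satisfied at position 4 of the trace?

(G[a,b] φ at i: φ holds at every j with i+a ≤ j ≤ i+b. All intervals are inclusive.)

Does not hold

Check (¬reset ∧ warn) at every j in [4,6]:
  j=4: true
  j=5: false
  j=6: false
Fails at j=5 → formula fails.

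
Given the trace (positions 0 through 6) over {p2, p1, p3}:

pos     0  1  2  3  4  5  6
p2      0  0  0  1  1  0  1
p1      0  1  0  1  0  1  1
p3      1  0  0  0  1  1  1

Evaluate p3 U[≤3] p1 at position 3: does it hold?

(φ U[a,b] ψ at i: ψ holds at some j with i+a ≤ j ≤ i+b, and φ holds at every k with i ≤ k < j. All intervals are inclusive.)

Need some j in [3,6] with p1, and p3 at every k in [3,j-1].
  j=3: p1 holds; no prefix to check → satisfied.

Holds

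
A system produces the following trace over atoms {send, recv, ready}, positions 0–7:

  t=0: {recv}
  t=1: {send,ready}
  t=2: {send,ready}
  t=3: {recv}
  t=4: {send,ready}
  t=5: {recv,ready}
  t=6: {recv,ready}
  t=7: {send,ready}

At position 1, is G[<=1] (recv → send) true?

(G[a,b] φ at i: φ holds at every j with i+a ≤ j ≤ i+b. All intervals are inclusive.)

Holds

Check (recv → send) at every j in [1,2]:
  j=1: antecedent false → ✓
  j=2: antecedent false → ✓
All positions satisfy it → formula holds.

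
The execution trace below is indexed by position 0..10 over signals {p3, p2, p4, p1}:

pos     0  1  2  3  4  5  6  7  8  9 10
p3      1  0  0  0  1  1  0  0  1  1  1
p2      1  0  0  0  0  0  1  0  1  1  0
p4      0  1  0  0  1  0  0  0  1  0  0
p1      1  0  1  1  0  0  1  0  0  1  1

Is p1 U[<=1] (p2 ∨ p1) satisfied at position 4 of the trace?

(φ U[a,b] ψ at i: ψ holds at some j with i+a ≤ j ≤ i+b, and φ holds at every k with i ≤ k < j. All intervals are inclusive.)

Does not hold

Need some j in [4,5] with (p2 ∨ p1), and p1 at every k in [4,j-1].
  j=4: (p2 ∨ p1) false.
  j=5: (p2 ∨ p1) false.
No j in the window works → until fails.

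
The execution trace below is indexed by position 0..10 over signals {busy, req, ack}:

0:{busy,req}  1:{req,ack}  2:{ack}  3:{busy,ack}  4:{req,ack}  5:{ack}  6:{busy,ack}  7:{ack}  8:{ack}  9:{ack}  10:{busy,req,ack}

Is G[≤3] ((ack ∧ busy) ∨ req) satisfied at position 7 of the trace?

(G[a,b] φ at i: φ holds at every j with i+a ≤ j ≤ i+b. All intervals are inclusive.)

Check ((ack ∧ busy) ∨ req) at every j in [7,10]:
  j=7: false
  j=8: false
  j=9: false
  j=10: true
Fails at j=7 → formula fails.

Does not hold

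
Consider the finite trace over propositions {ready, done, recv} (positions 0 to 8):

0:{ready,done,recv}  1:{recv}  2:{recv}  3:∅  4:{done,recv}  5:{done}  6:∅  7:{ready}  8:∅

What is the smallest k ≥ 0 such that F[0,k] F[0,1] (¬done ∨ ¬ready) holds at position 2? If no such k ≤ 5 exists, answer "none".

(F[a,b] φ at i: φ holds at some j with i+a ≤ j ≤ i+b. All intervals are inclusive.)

0

Scan j = 2,3,… for F[0,1] (¬done ∨ ¬ready):
  j=2: holds
First hit at j=2, so smallest k = 2-2 = 0.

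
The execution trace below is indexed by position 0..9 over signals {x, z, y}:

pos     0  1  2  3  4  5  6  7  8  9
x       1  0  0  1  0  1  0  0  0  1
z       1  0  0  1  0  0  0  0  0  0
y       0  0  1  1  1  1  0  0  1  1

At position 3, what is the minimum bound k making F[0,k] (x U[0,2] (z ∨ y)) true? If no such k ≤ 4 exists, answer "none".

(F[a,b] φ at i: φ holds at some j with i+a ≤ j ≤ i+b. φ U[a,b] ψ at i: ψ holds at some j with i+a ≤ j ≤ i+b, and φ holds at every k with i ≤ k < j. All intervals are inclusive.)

Scan j = 3,4,… for (x U[0,2] (z ∨ y)):
  j=3: holds
First hit at j=3, so smallest k = 3-3 = 0.

0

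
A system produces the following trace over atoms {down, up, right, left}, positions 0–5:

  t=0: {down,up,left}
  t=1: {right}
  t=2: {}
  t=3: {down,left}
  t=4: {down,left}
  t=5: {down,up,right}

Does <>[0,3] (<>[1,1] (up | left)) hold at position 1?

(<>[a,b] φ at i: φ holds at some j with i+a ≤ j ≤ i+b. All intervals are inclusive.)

Check <>[1,1] (up | left) at each j in [1,4]:
  j=1: fails (none in [2,2])
  j=2: holds (witness at 3)
  j=3: holds (witness at 4)
  j=4: holds (witness at 5)
Found at j=2 → formula holds.

Holds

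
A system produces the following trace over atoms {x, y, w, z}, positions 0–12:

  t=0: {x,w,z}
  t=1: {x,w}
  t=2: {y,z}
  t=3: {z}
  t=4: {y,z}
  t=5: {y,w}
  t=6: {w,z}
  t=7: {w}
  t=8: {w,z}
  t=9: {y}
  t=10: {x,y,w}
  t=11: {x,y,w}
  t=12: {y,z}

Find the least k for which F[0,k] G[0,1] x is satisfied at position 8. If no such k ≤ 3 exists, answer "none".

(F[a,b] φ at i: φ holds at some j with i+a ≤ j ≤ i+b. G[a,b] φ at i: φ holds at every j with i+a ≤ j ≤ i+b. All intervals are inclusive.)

Scan j = 8,9,… for G[0,1] x:
  j=8: fails
  j=9: fails
  j=10: holds
First hit at j=10, so smallest k = 10-8 = 2.

2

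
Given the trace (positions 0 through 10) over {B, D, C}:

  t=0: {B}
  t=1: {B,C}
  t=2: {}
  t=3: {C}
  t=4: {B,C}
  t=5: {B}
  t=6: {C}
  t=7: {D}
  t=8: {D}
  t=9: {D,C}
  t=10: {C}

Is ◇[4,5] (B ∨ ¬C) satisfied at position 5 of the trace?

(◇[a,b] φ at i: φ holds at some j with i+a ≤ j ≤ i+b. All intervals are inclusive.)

Check (B ∨ ¬C) at each j in [9,10]:
  j=9: false
  j=10: false
No position in the window satisfies it → formula fails.

No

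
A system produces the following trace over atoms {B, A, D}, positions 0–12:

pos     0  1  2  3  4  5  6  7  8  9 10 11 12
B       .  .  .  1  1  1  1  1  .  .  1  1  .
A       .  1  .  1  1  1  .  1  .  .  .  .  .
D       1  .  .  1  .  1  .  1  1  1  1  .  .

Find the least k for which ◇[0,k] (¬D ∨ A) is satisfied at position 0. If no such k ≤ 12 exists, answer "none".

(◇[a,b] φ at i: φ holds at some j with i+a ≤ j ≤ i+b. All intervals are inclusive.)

Scan j = 0,1,… for (¬D ∨ A):
  j=0: fails
  j=1: holds
First hit at j=1, so smallest k = 1-0 = 1.

1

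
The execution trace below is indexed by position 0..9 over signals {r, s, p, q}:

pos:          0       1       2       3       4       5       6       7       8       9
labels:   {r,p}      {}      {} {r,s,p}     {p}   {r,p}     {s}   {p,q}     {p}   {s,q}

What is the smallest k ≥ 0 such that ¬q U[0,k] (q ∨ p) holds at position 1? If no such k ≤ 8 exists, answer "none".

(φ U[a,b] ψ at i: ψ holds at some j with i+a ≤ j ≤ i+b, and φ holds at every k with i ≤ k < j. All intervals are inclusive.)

Need earliest j ≥ 1 with (q ∨ p), and ¬q at every k in [1,j-1].
  j=1: rhs fails.
  j=2: rhs fails.
  j=3: rhs holds; lhs holds on [1,2]. k = 2.

2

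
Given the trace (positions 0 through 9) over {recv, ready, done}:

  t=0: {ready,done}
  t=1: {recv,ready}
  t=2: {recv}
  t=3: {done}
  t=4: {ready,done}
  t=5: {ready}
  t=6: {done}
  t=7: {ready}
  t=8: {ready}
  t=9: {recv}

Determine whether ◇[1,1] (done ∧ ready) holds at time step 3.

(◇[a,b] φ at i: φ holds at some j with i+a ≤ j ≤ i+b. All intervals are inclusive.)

Holds

Check (done ∧ ready) at each j in [4,4]:
  j=4: true
Found at j=4 → formula holds.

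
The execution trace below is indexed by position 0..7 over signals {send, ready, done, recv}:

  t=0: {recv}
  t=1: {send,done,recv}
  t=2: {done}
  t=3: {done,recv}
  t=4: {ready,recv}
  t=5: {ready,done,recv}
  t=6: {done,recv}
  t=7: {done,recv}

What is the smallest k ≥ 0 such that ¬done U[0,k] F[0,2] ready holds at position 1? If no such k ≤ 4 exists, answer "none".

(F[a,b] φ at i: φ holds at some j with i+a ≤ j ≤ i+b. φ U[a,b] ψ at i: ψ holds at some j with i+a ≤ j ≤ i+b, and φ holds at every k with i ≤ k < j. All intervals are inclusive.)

none

Need earliest j ≥ 1 with F[0,2] ready, and ¬done at every k in [1,j-1].
  j=1: rhs fails.
  j=2: rhs holds but lhs fails at k=1.
  j=3: rhs holds but lhs fails at k=1.
  j=4: rhs holds but lhs fails at k=1.
  j=5: rhs holds but lhs fails at k=1.
No witness within the range → none.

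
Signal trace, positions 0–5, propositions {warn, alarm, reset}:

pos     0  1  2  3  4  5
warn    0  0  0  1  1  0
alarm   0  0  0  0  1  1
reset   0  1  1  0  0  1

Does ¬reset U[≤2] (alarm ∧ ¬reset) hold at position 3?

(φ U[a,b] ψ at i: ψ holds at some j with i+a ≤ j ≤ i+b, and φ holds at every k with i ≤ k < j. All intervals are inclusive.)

True

Need some j in [3,5] with (alarm ∧ ¬reset), and ¬reset at every k in [3,j-1].
  j=3: (alarm ∧ ¬reset) false.
  j=4: (alarm ∧ ¬reset) holds; ¬reset holds at every k in [3,3] → satisfied.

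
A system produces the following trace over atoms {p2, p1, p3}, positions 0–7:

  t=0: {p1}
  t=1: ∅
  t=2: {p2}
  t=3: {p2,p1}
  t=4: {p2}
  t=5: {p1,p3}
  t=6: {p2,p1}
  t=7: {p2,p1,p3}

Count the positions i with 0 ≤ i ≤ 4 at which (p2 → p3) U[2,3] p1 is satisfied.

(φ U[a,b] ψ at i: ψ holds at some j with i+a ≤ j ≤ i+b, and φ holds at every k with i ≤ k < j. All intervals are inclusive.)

0

Evaluate at each i in [0,4]:
  i=0: ✗ (lhs fails at k=2 before rhs at j=3)
  i=1: ✗ (lhs fails at k=2 before rhs at j=3)
  i=2: ✗ (lhs fails at k=2 before rhs at j=5)
  i=3: ✗ (lhs fails at k=3 before rhs at j=5)
  i=4: ✗ (lhs fails at k=4 before rhs at j=6)
Positions where it holds: {} → 0.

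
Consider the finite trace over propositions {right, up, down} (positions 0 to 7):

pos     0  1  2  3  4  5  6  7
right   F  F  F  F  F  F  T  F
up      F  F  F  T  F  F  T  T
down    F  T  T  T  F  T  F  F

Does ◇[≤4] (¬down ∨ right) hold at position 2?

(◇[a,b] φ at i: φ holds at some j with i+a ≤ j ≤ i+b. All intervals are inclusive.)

Check (¬down ∨ right) at each j in [2,6]:
  j=2: false
  j=3: false
  j=4: true
  j=5: false
  j=6: true
Found at j=4 → formula holds.

Holds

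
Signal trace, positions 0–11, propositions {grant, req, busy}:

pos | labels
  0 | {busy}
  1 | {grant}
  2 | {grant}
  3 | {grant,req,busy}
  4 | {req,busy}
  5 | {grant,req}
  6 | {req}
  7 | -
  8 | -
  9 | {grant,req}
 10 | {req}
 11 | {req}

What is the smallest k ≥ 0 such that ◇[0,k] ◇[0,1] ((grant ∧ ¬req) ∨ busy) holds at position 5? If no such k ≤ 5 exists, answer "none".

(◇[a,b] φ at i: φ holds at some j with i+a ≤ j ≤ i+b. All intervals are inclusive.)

Scan j = 5,6,… for ◇[0,1] ((grant ∧ ¬req) ∨ busy):
  j=5: fails
  j=6: fails
  j=7: fails
  j=8: fails
  j=9: fails
  j=10: fails
No j in [5,10] satisfies it → none.

none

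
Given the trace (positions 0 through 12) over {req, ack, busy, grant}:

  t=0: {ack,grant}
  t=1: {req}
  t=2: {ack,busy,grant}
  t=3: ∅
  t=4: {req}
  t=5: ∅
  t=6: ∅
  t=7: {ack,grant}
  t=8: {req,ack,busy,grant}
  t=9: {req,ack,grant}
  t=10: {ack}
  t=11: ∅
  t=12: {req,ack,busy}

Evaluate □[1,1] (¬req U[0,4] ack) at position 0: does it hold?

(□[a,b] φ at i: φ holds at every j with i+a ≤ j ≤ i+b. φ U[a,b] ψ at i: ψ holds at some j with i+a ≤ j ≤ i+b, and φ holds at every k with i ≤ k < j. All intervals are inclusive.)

Does not hold

Check (¬req U[0,4] ack) at every j in [1,1]:
  j=1: fails
Fails at j=1 → formula fails.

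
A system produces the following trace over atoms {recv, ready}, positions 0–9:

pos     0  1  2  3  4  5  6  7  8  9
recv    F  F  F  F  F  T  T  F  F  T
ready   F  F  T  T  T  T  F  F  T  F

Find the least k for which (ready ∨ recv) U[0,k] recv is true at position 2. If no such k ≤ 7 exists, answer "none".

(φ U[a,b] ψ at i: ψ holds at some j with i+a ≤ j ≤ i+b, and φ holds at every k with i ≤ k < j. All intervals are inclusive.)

Need earliest j ≥ 2 with recv, and (ready ∨ recv) at every k in [2,j-1].
  j=2: rhs fails.
  j=3: rhs fails.
  j=4: rhs fails.
  j=5: rhs holds; lhs holds on [2,4]. k = 3.

3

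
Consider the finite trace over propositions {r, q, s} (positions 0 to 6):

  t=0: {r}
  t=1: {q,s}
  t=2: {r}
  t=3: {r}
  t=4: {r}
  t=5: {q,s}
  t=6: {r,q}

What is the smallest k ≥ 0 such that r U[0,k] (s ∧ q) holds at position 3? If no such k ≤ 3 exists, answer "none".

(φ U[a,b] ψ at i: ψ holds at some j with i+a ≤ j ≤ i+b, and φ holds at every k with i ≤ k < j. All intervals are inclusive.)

2

Need earliest j ≥ 3 with (s ∧ q), and r at every k in [3,j-1].
  j=3: rhs fails.
  j=4: rhs fails.
  j=5: rhs holds; lhs holds on [3,4]. k = 2.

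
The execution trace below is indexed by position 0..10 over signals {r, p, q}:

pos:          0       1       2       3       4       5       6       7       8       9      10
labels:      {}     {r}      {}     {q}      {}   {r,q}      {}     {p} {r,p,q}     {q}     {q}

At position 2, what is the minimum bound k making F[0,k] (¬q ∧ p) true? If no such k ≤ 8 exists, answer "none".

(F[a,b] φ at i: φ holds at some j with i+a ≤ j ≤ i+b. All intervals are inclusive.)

Scan j = 2,3,… for (¬q ∧ p):
  j=2: fails
  j=3: fails
  j=4: fails
  j=5: fails
  j=6: fails
  j=7: holds
First hit at j=7, so smallest k = 7-2 = 5.

5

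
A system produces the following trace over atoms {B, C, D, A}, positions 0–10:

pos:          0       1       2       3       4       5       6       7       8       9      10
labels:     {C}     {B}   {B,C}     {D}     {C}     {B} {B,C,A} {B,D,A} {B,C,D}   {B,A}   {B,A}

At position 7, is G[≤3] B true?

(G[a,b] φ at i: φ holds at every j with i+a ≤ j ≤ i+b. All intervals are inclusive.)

Check B at every j in [7,10]:
  j=7: true
  j=8: true
  j=9: true
  j=10: true
All positions satisfy it → formula holds.

True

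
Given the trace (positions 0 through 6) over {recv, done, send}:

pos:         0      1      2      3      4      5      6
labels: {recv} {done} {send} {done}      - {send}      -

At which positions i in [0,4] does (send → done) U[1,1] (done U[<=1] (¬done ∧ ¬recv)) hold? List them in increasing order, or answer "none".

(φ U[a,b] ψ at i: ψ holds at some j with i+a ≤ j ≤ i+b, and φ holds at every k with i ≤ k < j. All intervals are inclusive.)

Evaluate at each i in [0,4]:
  i=0: ✓ (rhs at j=1; lhs holds on [0,0])
  i=1: ✓ (rhs at j=2; lhs holds on [1,1])
  i=2: ✗ (lhs fails at k=2 before rhs at j=3)
  i=3: ✓ (rhs at j=4; lhs holds on [3,3])
  i=4: ✓ (rhs at j=5; lhs holds on [4,4])

0, 1, 3, 4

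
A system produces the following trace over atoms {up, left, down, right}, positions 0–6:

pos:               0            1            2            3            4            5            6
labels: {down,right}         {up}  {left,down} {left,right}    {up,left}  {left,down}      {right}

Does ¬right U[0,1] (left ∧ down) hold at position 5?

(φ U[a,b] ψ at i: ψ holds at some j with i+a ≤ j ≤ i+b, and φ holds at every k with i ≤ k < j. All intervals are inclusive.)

Need some j in [5,6] with (left ∧ down), and ¬right at every k in [5,j-1].
  j=5: (left ∧ down) holds; no prefix to check → satisfied.

Holds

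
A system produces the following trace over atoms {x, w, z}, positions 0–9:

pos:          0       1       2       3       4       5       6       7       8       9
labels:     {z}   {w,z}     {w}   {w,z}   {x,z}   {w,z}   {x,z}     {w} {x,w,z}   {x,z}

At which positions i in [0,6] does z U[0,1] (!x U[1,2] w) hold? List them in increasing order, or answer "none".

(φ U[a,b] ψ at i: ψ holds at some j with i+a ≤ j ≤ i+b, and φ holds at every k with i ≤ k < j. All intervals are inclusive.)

0, 1, 2, 6

Evaluate at each i in [0,6]:
  i=0: ✓ (rhs at j=0)
  i=1: ✓ (rhs at j=1)
  i=2: ✓ (rhs at j=2)
  i=3: ✗ (no rhs in [3,4])
  i=4: ✗ (no rhs in [4,5])
  i=5: ✗ (no rhs in [5,6])
  i=6: ✓ (rhs at j=7; lhs holds on [6,6])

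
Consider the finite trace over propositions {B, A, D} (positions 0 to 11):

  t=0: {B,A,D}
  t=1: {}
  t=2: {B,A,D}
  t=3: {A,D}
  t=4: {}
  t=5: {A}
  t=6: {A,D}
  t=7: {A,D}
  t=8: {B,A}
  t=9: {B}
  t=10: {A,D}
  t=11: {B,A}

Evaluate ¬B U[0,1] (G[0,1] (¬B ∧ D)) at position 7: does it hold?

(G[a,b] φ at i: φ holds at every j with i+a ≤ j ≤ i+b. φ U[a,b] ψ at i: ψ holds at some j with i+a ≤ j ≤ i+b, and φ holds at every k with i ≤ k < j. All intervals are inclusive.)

Need some j in [7,8] with G[0,1] (¬B ∧ D), and ¬B at every k in [7,j-1].
  j=7: G[0,1] (¬B ∧ D) — fails at 8.
  j=8: G[0,1] (¬B ∧ D) — fails at 8.
No j in the window works → until fails.

No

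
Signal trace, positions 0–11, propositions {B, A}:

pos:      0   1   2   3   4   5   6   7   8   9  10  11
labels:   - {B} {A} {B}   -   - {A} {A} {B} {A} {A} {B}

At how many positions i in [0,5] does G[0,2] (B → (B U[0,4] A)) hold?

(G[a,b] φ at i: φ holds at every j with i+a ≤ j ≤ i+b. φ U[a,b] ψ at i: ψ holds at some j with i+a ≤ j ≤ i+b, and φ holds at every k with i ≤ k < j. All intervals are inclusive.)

3

Evaluate at each i in [0,5]:
  i=0: ✓ (all of [0,2])
  i=1: ✗ (fails at j=3)
  i=2: ✗ (fails at j=3)
  i=3: ✗ (fails at j=3)
  i=4: ✓ (all of [4,6])
  i=5: ✓ (all of [5,7])
Positions where it holds: {0, 4, 5} → 3.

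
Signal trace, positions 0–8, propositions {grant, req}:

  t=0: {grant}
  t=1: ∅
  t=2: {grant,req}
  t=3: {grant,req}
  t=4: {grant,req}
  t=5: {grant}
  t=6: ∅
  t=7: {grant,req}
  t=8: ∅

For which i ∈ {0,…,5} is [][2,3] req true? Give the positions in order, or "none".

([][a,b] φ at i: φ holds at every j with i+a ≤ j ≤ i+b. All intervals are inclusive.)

0, 1

Evaluate at each i in [0,5]:
  i=0: ✓ (all of [2,3])
  i=1: ✓ (all of [3,4])
  i=2: ✗ (fails at j=5)
  i=3: ✗ (fails at j=5)
  i=4: ✗ (fails at j=6)
  i=5: ✗ (fails at j=8)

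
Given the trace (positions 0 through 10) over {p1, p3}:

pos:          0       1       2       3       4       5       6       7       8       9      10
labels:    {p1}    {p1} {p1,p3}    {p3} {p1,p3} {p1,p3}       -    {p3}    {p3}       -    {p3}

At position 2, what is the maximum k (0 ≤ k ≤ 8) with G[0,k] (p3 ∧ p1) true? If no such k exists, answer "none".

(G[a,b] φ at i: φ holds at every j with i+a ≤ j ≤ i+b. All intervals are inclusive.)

(p3 ∧ p1) must hold from j=2 onward; find where it first fails.
  j=2: holds
  j=3: fails
Holds on [2,2], so largest k = 0.

0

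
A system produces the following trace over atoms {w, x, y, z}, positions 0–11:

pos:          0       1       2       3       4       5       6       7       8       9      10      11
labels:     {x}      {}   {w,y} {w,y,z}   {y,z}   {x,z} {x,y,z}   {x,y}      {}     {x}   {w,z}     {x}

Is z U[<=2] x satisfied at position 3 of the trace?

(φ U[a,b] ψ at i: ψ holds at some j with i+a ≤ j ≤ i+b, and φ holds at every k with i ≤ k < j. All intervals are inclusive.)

Need some j in [3,5] with x, and z at every k in [3,j-1].
  j=3: x false.
  j=4: x false.
  j=5: x holds; z holds at every k in [3,4] → satisfied.

True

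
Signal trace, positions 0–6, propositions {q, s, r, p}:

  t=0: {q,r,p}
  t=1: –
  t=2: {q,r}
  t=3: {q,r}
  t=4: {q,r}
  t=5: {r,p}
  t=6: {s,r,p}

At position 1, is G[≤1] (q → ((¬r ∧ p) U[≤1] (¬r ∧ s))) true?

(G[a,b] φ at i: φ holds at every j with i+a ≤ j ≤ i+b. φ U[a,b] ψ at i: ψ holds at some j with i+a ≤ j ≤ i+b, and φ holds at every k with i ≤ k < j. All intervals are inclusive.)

Check (q → ((¬r ∧ p) U[≤1] (¬r ∧ s))) at every j in [1,2]:
  j=1: antecedent false → ✓
  j=2: antecedent true; consequent fails → ✗
Fails at j=2 → formula fails.

No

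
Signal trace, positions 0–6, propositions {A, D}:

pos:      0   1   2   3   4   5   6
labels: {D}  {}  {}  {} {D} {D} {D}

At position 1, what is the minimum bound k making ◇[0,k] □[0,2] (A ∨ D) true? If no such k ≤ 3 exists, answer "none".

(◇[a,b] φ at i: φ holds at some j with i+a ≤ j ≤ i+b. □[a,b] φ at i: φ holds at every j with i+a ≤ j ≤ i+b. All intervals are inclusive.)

3

Scan j = 1,2,… for □[0,2] (A ∨ D):
  j=1: fails
  j=2: fails
  j=3: fails
  j=4: holds
First hit at j=4, so smallest k = 4-1 = 3.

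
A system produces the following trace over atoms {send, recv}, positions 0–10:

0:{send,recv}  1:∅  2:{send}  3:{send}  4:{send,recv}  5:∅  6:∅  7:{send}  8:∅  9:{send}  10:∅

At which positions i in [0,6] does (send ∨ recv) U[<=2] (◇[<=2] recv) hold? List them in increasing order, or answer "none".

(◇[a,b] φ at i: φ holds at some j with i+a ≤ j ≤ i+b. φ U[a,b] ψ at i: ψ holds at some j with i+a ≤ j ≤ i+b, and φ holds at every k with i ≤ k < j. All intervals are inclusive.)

0, 2, 3, 4

Evaluate at each i in [0,6]:
  i=0: ✓ (rhs at j=0)
  i=1: ✗ (lhs fails at k=1 before rhs at j=2)
  i=2: ✓ (rhs at j=2)
  i=3: ✓ (rhs at j=3)
  i=4: ✓ (rhs at j=4)
  i=5: ✗ (no rhs in [5,7])
  i=6: ✗ (no rhs in [6,8])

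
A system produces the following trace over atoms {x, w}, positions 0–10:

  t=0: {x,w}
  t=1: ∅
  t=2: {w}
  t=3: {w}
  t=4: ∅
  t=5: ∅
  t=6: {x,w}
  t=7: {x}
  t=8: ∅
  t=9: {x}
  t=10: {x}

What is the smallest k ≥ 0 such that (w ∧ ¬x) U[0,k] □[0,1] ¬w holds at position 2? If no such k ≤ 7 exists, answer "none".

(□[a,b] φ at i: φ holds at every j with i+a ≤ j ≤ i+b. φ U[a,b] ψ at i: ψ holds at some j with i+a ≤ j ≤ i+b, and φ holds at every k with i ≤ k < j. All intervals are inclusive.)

2

Need earliest j ≥ 2 with □[0,1] ¬w, and (w ∧ ¬x) at every k in [2,j-1].
  j=2: rhs fails.
  j=3: rhs fails.
  j=4: rhs holds; lhs holds on [2,3]. k = 2.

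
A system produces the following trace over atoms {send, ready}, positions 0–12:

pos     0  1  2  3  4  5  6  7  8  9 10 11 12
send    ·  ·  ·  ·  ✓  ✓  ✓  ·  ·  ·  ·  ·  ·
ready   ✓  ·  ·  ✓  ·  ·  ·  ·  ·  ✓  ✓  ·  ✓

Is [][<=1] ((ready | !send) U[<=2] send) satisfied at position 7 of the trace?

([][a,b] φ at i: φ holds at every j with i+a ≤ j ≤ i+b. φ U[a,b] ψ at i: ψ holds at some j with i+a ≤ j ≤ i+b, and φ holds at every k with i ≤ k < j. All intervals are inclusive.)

No

Check ((ready | !send) U[<=2] send) at every j in [7,8]:
  j=7: fails
  j=8: fails
Fails at j=7 → formula fails.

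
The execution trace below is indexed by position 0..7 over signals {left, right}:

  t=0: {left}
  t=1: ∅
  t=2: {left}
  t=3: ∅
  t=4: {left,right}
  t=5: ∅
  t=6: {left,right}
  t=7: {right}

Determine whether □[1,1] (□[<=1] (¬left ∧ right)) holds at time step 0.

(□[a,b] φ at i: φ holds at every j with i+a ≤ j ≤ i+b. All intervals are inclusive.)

No

Check □[<=1] (¬left ∧ right) at every j in [1,1]:
  j=1: fails at 1
Fails at j=1 → formula fails.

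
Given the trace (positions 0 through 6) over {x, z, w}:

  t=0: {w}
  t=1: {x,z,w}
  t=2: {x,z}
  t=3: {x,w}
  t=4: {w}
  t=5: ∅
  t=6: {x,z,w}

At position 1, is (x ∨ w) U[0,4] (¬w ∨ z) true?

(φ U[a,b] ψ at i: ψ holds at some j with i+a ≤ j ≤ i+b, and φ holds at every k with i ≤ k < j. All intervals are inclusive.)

Need some j in [1,5] with (¬w ∨ z), and (x ∨ w) at every k in [1,j-1].
  j=1: (¬w ∨ z) holds; no prefix to check → satisfied.

Holds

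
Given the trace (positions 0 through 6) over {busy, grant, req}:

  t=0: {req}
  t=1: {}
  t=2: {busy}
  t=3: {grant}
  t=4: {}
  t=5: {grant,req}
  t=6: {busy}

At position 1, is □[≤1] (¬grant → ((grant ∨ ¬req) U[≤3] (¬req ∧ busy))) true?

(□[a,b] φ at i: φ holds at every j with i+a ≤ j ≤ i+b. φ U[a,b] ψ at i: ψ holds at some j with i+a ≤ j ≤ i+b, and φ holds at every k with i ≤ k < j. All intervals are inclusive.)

True

Check (¬grant → ((grant ∨ ¬req) U[≤3] (¬req ∧ busy))) at every j in [1,2]:
  j=1: antecedent true; consequent holds → ✓
  j=2: antecedent true; consequent holds → ✓
All positions satisfy it → formula holds.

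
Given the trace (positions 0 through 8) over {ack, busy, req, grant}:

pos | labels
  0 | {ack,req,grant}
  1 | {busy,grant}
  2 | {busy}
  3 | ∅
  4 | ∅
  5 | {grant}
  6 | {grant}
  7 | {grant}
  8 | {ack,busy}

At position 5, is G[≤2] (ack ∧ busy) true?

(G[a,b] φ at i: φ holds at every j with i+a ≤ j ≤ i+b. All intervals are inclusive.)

Check (ack ∧ busy) at every j in [5,7]:
  j=5: false
  j=6: false
  j=7: false
Fails at j=5 → formula fails.

False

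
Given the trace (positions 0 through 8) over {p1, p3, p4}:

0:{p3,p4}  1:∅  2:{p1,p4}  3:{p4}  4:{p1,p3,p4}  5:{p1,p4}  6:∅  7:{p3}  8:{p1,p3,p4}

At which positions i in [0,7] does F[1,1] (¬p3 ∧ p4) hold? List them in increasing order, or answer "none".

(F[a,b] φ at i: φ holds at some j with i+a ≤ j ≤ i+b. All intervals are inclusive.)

1, 2, 4

Evaluate at each i in [0,7]:
  i=0: ✗ (none in [1,1])
  i=1: ✓ (witness j=2)
  i=2: ✓ (witness j=3)
  i=3: ✗ (none in [4,4])
  i=4: ✓ (witness j=5)
  i=5: ✗ (none in [6,6])
  i=6: ✗ (none in [7,7])
  i=7: ✗ (none in [8,8])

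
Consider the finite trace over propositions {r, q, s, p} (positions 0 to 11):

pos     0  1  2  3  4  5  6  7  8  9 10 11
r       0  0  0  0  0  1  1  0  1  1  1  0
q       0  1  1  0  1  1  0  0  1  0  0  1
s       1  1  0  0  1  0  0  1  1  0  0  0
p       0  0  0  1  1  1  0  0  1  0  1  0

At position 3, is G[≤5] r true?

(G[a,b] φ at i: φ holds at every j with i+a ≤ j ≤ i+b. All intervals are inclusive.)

Check r at every j in [3,8]:
  j=3: false
  j=4: false
  j=5: true
  j=6: true
  j=7: false
  j=8: true
Fails at j=3 → formula fails.

Does not hold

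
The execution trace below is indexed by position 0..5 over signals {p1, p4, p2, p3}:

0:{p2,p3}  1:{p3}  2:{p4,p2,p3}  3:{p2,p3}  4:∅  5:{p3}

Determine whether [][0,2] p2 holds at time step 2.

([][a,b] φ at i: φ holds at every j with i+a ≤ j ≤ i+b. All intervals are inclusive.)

No

Check p2 at every j in [2,4]:
  j=2: true
  j=3: true
  j=4: false
Fails at j=4 → formula fails.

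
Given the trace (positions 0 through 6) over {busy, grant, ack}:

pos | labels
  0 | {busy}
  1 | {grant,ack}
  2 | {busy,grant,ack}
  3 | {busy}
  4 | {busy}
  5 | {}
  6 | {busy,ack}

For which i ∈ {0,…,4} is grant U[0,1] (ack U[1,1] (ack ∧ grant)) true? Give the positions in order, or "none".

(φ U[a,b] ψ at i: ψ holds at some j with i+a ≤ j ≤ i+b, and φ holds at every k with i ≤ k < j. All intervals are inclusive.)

1

Evaluate at each i in [0,4]:
  i=0: ✗ (lhs fails at k=0 before rhs at j=1)
  i=1: ✓ (rhs at j=1)
  i=2: ✗ (no rhs in [2,3])
  i=3: ✗ (no rhs in [3,4])
  i=4: ✗ (no rhs in [4,5])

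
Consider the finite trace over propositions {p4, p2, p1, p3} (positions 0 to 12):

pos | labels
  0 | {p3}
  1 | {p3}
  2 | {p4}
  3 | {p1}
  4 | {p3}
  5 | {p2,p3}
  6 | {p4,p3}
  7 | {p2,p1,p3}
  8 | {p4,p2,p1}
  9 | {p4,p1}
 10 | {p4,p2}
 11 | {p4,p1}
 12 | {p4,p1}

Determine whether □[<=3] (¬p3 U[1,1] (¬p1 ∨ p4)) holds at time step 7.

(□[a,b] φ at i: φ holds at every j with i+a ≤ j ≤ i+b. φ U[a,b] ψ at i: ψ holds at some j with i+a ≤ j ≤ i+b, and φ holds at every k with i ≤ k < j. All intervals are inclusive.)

Check (¬p3 U[1,1] (¬p1 ∨ p4)) at every j in [7,10]:
  j=7: fails
  j=8: holds
  j=9: holds
  j=10: holds
Fails at j=7 → formula fails.

False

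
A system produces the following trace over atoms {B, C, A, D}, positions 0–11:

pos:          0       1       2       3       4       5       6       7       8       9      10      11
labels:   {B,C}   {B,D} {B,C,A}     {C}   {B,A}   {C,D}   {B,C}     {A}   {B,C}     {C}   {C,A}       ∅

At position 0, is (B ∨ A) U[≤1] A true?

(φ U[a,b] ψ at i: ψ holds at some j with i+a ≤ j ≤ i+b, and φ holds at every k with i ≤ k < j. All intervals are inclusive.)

Need some j in [0,1] with A, and (B ∨ A) at every k in [0,j-1].
  j=0: A false.
  j=1: A false.
No j in the window works → until fails.

False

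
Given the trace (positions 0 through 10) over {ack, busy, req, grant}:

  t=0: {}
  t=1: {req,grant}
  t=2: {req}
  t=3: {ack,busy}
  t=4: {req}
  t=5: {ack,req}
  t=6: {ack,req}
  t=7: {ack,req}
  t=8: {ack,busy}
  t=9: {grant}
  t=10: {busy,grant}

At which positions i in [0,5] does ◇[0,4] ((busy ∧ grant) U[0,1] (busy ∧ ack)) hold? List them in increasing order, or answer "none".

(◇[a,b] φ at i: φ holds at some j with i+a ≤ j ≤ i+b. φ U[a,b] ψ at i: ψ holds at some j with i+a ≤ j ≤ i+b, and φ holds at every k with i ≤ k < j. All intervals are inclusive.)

Evaluate at each i in [0,5]:
  i=0: ✓ (witness j=3)
  i=1: ✓ (witness j=3)
  i=2: ✓ (witness j=3)
  i=3: ✓ (witness j=3)
  i=4: ✓ (witness j=8)
  i=5: ✓ (witness j=8)

0, 1, 2, 3, 4, 5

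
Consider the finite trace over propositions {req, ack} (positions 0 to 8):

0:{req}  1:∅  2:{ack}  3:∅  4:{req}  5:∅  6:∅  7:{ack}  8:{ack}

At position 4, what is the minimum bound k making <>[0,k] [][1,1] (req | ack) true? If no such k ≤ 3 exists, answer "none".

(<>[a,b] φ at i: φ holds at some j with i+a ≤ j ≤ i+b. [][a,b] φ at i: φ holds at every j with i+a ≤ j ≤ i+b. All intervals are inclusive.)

2

Scan j = 4,5,… for [][1,1] (req | ack):
  j=4: fails
  j=5: fails
  j=6: holds
First hit at j=6, so smallest k = 6-4 = 2.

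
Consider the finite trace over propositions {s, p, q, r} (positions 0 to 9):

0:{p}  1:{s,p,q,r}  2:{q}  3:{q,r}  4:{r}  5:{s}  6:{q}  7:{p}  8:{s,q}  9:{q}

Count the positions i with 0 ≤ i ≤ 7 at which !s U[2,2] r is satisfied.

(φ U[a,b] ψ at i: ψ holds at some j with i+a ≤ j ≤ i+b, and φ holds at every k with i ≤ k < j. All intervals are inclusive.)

1

Evaluate at each i in [0,7]:
  i=0: ✗ (no rhs in [2,2])
  i=1: ✗ (lhs fails at k=1 before rhs at j=3)
  i=2: ✓ (rhs at j=4; lhs holds on [2,3])
  i=3: ✗ (no rhs in [5,5])
  i=4: ✗ (no rhs in [6,6])
  i=5: ✗ (no rhs in [7,7])
  i=6: ✗ (no rhs in [8,8])
  i=7: ✗ (no rhs in [9,9])
Positions where it holds: {2} → 1.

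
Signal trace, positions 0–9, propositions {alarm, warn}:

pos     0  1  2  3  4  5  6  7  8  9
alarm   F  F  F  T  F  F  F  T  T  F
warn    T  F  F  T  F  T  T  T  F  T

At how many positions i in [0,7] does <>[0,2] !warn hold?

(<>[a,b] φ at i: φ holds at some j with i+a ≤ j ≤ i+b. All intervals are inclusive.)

7

Evaluate at each i in [0,7]:
  i=0: ✓ (witness j=1)
  i=1: ✓ (witness j=1)
  i=2: ✓ (witness j=2)
  i=3: ✓ (witness j=4)
  i=4: ✓ (witness j=4)
  i=5: ✗ (none in [5,7])
  i=6: ✓ (witness j=8)
  i=7: ✓ (witness j=8)
Positions where it holds: {0, 1, 2, 3, 4, 6, 7} → 7.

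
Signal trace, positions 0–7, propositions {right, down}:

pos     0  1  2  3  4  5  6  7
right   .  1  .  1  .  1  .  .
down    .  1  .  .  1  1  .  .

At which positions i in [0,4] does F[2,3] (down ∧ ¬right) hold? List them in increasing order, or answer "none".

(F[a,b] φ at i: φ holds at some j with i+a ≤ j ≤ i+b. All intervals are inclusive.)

1, 2

Evaluate at each i in [0,4]:
  i=0: ✗ (none in [2,3])
  i=1: ✓ (witness j=4)
  i=2: ✓ (witness j=4)
  i=3: ✗ (none in [5,6])
  i=4: ✗ (none in [6,7])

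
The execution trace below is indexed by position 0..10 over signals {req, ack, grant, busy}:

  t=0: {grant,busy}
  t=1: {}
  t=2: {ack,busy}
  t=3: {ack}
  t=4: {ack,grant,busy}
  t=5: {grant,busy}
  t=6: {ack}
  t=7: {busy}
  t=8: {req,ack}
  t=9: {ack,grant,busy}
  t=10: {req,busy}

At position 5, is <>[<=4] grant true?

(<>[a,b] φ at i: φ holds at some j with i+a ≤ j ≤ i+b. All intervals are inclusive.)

Check grant at each j in [5,9]:
  j=5: true
  j=6: false
  j=7: false
  j=8: false
  j=9: true
Found at j=5 → formula holds.

Yes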